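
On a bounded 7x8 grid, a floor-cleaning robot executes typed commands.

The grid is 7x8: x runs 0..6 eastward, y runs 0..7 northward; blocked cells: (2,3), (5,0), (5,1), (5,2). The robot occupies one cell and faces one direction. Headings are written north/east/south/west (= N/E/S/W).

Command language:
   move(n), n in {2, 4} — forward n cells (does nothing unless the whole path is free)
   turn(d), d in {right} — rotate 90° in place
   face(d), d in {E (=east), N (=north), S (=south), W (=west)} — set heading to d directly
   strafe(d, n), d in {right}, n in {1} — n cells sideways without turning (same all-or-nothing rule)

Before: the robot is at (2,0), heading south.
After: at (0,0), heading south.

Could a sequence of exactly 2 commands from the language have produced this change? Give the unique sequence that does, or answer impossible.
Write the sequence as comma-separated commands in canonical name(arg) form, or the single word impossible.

strafe(right, 1), strafe(right, 1)

key: still facing S at the end — nothing in the sequence rotates
from: at (2,0), heading south
t=1 strafe(right, 1) ⇒ at (1,0), heading south
t=2 strafe(right, 1) ⇒ at (0,0), heading south
no rival 2-sequence matches.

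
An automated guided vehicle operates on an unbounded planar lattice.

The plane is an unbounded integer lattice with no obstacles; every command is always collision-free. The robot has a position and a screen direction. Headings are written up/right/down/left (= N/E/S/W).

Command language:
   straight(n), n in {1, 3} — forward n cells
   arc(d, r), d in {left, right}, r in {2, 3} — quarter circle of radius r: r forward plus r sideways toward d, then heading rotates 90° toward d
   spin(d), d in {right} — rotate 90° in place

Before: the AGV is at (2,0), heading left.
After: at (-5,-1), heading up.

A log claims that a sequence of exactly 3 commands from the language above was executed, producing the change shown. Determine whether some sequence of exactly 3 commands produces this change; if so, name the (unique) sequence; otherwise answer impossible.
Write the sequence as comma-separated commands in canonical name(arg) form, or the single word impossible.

key: order matters: swapping arc(left, 2) and arc(right, 3) lands elsewhere
t0: at (2,0), heading left
[1] after arc(left, 2): at (0,-2), heading down
[2] after arc(right, 2): at (-2,-4), heading left
[3] after arc(right, 3): at (-5,-1), heading up
uniquely the one of 343 3-step routes that fits.

arc(left, 2), arc(right, 2), arc(right, 3)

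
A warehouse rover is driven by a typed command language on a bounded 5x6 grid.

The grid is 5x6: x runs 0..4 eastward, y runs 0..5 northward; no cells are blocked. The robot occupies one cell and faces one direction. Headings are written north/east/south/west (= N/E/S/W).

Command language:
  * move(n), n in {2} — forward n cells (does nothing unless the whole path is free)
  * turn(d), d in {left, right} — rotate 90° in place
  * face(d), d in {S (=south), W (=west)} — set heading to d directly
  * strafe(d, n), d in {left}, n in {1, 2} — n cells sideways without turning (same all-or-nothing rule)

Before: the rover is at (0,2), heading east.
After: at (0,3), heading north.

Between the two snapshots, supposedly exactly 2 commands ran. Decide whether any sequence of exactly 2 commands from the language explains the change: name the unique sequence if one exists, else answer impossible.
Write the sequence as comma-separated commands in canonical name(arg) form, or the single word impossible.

strafe(left, 1), turn(left)

key: running turn(left) before strafe(left, 1) would end elsewhere — order is forced
start: at (0,2), heading east
step 1 (strafe(left, 1)): at (0,3), heading east
step 2 (turn(left)): at (0,3), heading north
no rival 2-sequence matches.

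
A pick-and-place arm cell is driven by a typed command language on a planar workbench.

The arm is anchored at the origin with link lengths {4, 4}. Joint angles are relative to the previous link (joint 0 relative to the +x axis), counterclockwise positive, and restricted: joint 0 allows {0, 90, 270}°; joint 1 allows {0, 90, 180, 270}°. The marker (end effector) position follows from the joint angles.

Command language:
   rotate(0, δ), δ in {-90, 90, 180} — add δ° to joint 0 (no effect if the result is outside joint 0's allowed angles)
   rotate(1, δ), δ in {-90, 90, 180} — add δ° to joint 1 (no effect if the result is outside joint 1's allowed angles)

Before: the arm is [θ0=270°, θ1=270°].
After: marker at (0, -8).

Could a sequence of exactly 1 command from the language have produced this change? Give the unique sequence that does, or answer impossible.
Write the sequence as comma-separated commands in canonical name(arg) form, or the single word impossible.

initial: [θ0=270°, θ1=270°]
step 1 (rotate(1, 90)): [θ0=270°, θ1=0°]
all 6 alternatives checked — unique.

rotate(1, 90)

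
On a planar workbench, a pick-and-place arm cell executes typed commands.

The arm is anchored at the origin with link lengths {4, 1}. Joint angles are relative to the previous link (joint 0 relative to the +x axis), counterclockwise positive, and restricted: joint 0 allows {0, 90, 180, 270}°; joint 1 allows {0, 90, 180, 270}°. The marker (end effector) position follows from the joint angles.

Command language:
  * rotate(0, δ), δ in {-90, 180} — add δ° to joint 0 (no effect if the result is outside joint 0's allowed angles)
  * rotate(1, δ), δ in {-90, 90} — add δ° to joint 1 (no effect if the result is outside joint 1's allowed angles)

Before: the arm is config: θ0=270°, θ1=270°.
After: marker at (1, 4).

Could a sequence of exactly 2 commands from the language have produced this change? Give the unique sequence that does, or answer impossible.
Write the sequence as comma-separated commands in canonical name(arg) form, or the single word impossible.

start: config: θ0=270°, θ1=270°
[1] after rotate(0, -90): config: θ0=180°, θ1=270°
[2] after rotate(0, -90): config: θ0=90°, θ1=270°
no rival 2-sequence matches.

rotate(0, -90), rotate(0, -90)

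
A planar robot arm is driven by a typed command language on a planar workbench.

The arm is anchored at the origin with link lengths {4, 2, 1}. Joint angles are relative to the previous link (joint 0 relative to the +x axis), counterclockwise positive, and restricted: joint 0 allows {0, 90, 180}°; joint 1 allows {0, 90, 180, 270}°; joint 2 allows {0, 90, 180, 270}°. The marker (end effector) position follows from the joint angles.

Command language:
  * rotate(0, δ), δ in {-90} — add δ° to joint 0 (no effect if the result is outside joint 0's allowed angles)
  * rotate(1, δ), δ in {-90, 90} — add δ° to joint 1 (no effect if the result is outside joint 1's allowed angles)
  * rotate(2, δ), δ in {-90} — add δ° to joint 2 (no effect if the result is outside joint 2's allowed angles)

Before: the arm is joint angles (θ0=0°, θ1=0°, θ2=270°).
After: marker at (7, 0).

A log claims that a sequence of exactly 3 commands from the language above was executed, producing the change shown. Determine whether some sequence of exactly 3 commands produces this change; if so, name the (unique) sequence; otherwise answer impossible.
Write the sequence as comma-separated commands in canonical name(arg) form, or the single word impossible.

t0: joint angles (θ0=0°, θ1=0°, θ2=270°)
t=1 rotate(2, -90) ⇒ joint angles (θ0=0°, θ1=0°, θ2=180°)
t=2 rotate(2, -90) ⇒ joint angles (θ0=0°, θ1=0°, θ2=90°)
t=3 rotate(2, -90) ⇒ joint angles (θ0=0°, θ1=0°, θ2=0°)
no other 3-command option fits: unique.

rotate(2, -90), rotate(2, -90), rotate(2, -90)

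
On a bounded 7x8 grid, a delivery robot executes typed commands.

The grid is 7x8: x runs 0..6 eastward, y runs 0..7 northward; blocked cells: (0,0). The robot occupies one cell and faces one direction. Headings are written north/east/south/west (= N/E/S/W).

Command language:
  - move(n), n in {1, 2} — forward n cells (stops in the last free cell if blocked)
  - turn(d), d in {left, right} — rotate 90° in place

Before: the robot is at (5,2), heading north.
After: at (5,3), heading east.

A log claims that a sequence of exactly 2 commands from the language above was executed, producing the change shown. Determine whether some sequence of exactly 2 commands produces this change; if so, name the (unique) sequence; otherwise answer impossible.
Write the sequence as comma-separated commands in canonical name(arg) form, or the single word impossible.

key: position moved to (5,3) AND the heading swung to E — translation plus rotation needed
from: at (5,2), heading north
t=1 move(1) ⇒ at (5,3), heading north
t=2 turn(right) ⇒ at (5,3), heading east
uniquely the one of 16 2-step routes that fits.

move(1), turn(right)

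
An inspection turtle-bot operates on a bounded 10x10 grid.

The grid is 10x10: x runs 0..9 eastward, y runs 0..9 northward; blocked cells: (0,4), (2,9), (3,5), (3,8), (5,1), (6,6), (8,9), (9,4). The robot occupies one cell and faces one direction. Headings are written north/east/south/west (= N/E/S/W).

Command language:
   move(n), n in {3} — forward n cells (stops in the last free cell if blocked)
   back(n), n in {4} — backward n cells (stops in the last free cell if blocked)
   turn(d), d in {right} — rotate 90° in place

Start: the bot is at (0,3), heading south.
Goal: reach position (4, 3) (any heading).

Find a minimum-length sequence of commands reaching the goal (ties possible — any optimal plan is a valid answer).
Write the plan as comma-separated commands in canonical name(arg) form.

start: at (0,3), heading south
step 1 (turn(right)): at (0,3), heading west
step 2 (back(4)): at (4,3), heading west
no 1-step plan works, so 2 is optimal.

turn(right), back(4)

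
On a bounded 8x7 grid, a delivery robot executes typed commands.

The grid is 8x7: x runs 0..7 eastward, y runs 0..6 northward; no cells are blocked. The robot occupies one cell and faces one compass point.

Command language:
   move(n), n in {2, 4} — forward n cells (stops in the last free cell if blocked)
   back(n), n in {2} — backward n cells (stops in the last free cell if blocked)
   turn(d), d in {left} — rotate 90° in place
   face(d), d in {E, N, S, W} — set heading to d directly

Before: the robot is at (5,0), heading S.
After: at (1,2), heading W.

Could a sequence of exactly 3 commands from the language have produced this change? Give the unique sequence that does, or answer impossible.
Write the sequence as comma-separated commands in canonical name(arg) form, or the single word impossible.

back(2), face(W), move(4)

key: cell and facing (now W) both changed — the 3 commands mix motion and turning
initial: at (5,0), heading S
[1] after back(2): at (5,2), heading S
[2] after face(W): at (5,2), heading W
[3] after move(4): at (1,2), heading W
uniquely the one of 512 3-step routes that fits.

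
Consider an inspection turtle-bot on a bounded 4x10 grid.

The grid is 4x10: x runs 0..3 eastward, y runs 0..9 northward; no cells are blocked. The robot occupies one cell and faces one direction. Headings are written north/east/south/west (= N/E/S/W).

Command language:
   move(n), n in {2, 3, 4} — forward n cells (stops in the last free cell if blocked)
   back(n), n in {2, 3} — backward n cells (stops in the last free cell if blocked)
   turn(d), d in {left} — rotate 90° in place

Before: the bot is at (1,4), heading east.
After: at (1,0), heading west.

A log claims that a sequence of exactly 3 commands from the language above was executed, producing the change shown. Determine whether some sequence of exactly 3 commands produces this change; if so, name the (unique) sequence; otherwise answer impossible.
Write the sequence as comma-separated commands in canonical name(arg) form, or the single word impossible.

impossible

every 3-command combo misses the target.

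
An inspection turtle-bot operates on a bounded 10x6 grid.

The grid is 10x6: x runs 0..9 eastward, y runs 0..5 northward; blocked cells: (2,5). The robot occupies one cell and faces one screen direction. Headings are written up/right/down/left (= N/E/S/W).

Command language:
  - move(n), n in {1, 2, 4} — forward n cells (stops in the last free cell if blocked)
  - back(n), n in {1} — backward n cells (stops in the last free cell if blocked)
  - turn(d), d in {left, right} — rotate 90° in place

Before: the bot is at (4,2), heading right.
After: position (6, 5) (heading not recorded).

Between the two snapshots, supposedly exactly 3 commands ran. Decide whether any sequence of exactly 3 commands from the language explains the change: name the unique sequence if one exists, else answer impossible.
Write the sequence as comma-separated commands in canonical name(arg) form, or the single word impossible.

key: order matters: swapping move(2) and move(4) lands elsewhere
from: at (4,2), heading right
[1] after move(2): at (6,2), heading right
[2] after turn(left): at (6,2), heading up
[3] after move(4): at (6,5), heading up
no rival 3-sequence matches.

move(2), turn(left), move(4)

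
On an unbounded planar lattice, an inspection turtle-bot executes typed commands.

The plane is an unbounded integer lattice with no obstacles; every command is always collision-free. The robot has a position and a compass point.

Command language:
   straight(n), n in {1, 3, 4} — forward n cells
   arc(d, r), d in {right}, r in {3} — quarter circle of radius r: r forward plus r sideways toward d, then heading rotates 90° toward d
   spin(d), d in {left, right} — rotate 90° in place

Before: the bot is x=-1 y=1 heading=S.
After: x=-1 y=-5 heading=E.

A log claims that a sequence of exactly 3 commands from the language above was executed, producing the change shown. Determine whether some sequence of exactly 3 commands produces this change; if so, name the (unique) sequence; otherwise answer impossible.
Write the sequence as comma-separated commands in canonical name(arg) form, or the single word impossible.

key: running spin(left) before straight(3) would end elsewhere — order is forced
initial: x=-1 y=1 heading=S
t=1 straight(3) ⇒ x=-1 y=-2 heading=S
t=2 straight(3) ⇒ x=-1 y=-5 heading=S
t=3 spin(left) ⇒ x=-1 y=-5 heading=E
no rival 3-sequence matches.

straight(3), straight(3), spin(left)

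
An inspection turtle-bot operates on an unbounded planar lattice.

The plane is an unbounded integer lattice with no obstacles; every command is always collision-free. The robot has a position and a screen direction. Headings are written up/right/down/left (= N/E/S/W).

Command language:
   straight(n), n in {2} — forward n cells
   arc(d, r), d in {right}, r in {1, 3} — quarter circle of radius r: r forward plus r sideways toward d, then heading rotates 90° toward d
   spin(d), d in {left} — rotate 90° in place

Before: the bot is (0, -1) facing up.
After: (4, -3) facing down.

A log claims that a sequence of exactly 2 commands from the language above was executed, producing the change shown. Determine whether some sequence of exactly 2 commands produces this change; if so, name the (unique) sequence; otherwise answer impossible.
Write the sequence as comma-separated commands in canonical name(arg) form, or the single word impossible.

arc(right, 1), arc(right, 3)

key: running arc(right, 3) before arc(right, 1) would end elsewhere — order is forced
t0: (0, -1) facing up
t=1 arc(right, 1) ⇒ (1, 0) facing right
t=2 arc(right, 3) ⇒ (4, -3) facing down
all 16 alternatives checked — unique.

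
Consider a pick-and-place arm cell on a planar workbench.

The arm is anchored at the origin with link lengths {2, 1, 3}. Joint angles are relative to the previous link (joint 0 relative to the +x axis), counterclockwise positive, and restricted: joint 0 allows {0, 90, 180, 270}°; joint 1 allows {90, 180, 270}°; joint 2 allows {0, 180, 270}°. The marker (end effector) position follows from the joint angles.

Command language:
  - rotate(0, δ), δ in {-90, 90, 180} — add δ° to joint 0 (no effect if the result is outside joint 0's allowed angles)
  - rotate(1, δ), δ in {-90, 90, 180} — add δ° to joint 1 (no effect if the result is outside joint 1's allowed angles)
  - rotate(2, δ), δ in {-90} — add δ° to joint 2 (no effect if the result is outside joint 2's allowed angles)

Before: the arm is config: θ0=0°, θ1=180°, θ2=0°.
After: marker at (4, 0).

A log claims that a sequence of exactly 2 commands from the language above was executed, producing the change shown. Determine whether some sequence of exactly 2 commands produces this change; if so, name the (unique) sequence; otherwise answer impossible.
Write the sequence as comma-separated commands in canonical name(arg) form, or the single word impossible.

rotate(2, -90), rotate(2, -90)

t0: config: θ0=0°, θ1=180°, θ2=0°
step 1 (rotate(2, -90)): config: θ0=0°, θ1=180°, θ2=270°
step 2 (rotate(2, -90)): config: θ0=0°, θ1=180°, θ2=180°
uniquely the one of 49 2-step routes that fits.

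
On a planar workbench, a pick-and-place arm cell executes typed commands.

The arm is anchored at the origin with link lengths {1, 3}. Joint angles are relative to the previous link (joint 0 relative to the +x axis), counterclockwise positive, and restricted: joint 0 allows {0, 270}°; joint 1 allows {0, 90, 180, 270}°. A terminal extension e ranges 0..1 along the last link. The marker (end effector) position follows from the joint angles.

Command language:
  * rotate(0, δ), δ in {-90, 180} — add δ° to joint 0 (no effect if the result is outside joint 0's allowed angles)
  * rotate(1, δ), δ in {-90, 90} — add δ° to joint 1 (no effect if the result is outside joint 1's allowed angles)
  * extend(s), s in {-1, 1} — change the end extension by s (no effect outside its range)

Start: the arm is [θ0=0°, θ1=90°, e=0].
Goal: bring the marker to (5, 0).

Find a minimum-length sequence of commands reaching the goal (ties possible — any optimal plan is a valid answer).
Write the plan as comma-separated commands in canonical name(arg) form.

extend(1), rotate(1, -90)

initial: [θ0=0°, θ1=90°, e=0]
1. extend(1) → [θ0=0°, θ1=90°, e=1]
2. rotate(1, -90) → [θ0=0°, θ1=0°, e=1]
no 1-step plan works, so 2 is optimal.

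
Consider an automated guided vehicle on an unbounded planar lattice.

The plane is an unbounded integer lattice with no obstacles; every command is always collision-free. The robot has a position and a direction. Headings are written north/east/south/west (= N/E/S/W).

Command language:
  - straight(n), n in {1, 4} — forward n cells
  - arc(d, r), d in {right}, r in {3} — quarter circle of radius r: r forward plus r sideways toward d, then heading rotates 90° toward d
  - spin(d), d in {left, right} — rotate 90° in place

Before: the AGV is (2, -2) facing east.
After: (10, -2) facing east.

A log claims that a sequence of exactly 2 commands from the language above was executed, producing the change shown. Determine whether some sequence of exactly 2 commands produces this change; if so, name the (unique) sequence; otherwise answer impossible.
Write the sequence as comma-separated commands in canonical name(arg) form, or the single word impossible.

key: still facing E at the end — nothing in the sequence rotates
from: (2, -2) facing east
step 1 (straight(4)): (6, -2) facing east
step 2 (straight(4)): (10, -2) facing east
uniquely the one of 25 2-step routes that fits.

straight(4), straight(4)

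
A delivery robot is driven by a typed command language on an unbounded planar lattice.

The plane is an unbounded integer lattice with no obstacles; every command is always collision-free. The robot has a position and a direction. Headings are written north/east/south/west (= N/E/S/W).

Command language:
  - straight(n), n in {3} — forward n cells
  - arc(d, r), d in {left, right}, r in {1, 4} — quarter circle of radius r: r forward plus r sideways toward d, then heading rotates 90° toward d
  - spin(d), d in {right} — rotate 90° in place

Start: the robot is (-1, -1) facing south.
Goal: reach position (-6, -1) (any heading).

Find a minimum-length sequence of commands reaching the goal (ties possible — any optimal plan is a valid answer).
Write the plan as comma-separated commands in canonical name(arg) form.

t0: (-1, -1) facing south
t=1 arc(right, 4) ⇒ (-5, -5) facing west
t=2 arc(right, 1) ⇒ (-6, -4) facing north
t=3 straight(3) ⇒ (-6, -1) facing north
nothing shorter than 3 reaches the goal.

arc(right, 4), arc(right, 1), straight(3)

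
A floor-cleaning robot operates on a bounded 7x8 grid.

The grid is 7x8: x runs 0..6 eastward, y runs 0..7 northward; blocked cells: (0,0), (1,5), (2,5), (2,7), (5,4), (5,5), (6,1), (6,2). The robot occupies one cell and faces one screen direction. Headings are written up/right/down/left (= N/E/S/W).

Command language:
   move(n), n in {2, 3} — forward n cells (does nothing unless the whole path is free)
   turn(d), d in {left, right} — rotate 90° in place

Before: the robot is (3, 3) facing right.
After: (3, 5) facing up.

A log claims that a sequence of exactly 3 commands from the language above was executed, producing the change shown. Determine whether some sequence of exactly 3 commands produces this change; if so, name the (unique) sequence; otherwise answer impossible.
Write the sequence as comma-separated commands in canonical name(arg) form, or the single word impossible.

key: move(3) would leave the grid, so it does nothing
start: (3, 3) facing right
step 1 (turn(left)): (3, 3) facing up
step 2 (move(2)): (3, 5) facing up
step 3 (move(3)): (3, 5) facing up
all 64 alternatives checked — unique.

turn(left), move(2), move(3)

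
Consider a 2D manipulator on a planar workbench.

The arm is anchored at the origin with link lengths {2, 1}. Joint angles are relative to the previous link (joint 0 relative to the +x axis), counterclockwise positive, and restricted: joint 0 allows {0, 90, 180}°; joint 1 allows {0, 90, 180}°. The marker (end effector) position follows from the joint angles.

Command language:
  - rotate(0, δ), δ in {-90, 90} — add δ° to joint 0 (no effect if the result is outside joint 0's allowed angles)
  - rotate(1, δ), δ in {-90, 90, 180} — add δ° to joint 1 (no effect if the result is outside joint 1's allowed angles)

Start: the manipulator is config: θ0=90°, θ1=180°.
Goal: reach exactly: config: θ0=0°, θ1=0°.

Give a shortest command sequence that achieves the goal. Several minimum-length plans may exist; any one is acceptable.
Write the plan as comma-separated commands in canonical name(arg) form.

t0: config: θ0=90°, θ1=180°
1. rotate(1, 180) → config: θ0=90°, θ1=0°
2. rotate(0, -90) → config: θ0=0°, θ1=0°
no 1-step plan works, so 2 is optimal.

rotate(1, 180), rotate(0, -90)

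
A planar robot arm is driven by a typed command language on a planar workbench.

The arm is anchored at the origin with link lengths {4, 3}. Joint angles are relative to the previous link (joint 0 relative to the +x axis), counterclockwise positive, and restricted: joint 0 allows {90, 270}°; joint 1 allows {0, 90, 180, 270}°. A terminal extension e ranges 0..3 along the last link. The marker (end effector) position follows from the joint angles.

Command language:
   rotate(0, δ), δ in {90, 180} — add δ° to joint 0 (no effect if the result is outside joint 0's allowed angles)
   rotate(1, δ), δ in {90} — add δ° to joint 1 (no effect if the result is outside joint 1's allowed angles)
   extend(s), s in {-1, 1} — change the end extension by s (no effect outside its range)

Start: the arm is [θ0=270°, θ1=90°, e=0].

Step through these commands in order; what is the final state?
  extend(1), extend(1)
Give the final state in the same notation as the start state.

[θ0=270°, θ1=90°, e=2]

t0: [θ0=270°, θ1=90°, e=0]
1. extend(1) → [θ0=270°, θ1=90°, e=1]
2. extend(1) → [θ0=270°, θ1=90°, e=2]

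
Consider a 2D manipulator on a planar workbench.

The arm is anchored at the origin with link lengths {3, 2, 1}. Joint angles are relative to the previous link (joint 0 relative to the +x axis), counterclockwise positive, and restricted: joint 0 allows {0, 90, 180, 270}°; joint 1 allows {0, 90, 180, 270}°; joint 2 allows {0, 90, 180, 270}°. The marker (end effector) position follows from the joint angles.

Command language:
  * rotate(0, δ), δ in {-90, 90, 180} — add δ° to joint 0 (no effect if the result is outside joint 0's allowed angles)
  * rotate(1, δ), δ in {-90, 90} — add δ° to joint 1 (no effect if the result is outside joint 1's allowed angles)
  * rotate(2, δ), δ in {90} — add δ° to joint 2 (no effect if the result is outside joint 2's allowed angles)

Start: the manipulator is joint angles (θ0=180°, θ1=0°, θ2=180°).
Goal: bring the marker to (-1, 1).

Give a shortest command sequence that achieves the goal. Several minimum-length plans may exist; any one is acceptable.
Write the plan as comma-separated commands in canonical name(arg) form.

from: joint angles (θ0=180°, θ1=0°, θ2=180°)
t=1 rotate(2, 90) ⇒ joint angles (θ0=180°, θ1=0°, θ2=270°)
t=2 rotate(1, 90) ⇒ joint angles (θ0=180°, θ1=90°, θ2=270°)
t=3 rotate(1, 90) ⇒ joint angles (θ0=180°, θ1=180°, θ2=270°)
t=4 rotate(0, -90) ⇒ joint angles (θ0=90°, θ1=180°, θ2=270°)
minimal: 4 command(s), checked below 4.

rotate(2, 90), rotate(1, 90), rotate(1, 90), rotate(0, -90)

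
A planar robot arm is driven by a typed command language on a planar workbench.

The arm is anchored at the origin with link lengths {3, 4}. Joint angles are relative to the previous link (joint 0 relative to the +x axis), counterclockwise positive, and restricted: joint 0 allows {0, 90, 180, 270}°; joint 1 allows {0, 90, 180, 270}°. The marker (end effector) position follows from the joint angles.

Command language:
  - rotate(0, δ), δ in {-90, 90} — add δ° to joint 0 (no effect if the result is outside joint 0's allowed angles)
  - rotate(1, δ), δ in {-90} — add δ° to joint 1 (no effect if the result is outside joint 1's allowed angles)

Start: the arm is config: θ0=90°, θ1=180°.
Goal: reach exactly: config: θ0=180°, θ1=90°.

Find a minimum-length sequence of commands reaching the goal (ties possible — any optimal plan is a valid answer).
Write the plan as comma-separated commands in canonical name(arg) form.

rotate(0, 90), rotate(1, -90)

initial: config: θ0=90°, θ1=180°
[1] after rotate(0, 90): config: θ0=180°, θ1=180°
[2] after rotate(1, -90): config: θ0=180°, θ1=90°
minimal: 2 command(s), checked below 2.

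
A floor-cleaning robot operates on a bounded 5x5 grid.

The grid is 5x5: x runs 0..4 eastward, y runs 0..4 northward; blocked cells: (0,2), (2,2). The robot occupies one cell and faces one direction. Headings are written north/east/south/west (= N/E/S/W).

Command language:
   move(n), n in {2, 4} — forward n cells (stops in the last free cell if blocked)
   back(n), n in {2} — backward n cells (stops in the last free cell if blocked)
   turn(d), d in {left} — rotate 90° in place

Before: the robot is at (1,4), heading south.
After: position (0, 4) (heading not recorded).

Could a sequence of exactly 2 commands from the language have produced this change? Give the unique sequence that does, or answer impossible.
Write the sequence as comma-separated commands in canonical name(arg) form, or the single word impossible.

key: back(2) runs into the grid edge before its full distance
start: at (1,4), heading south
1. turn(left) → at (1,4), heading east
2. back(2) → at (0,4), heading east
no rival 2-sequence matches.

turn(left), back(2)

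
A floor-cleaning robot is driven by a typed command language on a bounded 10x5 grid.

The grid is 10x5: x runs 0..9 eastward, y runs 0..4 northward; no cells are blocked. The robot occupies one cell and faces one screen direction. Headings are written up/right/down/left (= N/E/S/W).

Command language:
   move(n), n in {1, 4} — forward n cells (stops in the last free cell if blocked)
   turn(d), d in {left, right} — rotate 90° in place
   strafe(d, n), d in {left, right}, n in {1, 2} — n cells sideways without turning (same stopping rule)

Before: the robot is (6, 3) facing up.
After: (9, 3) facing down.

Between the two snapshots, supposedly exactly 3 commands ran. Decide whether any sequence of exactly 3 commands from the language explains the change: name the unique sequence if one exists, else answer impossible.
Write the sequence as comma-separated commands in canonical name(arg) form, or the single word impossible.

turn(right), move(4), turn(right)

key: cell and facing (now S) both changed — the 3 commands mix motion and turning
initial: (6, 3) facing up
t=1 turn(right) ⇒ (6, 3) facing right
t=2 move(4) ⇒ (9, 3) facing right
t=3 turn(right) ⇒ (9, 3) facing down
no other 3-command option fits: unique.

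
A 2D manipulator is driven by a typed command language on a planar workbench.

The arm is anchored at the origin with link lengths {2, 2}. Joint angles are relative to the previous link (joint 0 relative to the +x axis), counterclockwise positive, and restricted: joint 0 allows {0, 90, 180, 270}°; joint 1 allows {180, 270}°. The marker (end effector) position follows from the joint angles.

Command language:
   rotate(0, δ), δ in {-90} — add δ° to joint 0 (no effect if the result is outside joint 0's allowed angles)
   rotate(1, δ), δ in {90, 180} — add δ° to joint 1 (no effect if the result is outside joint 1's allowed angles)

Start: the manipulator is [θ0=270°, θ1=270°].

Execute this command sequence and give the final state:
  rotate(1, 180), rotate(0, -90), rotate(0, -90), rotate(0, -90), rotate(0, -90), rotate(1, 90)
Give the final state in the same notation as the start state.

[θ0=270°, θ1=270°]

initial: [θ0=270°, θ1=270°]
step 1 (rotate(1, 180)): [θ0=270°, θ1=270°]
step 2 (rotate(0, -90)): [θ0=180°, θ1=270°]
step 3 (rotate(0, -90)): [θ0=90°, θ1=270°]
step 4 (rotate(0, -90)): [θ0=0°, θ1=270°]
step 5 (rotate(0, -90)): [θ0=270°, θ1=270°]
step 6 (rotate(1, 90)): [θ0=270°, θ1=270°]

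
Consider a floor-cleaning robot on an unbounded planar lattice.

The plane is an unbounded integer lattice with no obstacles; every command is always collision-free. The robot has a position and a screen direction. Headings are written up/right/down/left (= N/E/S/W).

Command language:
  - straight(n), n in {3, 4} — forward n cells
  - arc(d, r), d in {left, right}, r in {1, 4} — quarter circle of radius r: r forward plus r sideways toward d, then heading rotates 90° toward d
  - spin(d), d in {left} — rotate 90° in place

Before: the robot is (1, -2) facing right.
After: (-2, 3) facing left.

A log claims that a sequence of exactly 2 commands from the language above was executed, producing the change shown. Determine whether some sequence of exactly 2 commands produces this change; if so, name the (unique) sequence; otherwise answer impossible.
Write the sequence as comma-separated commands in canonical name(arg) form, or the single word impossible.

key: cell and facing (now W) both changed — the 2 commands mix motion and turning
from: (1, -2) facing right
1. arc(left, 1) → (2, -1) facing up
2. arc(left, 4) → (-2, 3) facing left
no rival 2-sequence matches.

arc(left, 1), arc(left, 4)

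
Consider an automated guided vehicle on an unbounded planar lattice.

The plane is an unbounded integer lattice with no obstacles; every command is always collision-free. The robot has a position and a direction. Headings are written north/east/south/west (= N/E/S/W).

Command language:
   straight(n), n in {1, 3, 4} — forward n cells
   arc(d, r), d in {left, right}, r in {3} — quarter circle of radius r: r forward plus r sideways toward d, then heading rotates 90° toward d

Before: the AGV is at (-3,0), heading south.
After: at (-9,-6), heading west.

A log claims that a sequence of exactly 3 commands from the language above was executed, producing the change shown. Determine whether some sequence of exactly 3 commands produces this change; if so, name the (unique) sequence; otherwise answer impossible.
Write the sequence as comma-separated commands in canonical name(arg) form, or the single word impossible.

straight(3), arc(right, 3), straight(3)

key: position moved to (-9,-6) AND the heading swung to W — translation plus rotation needed
begin: at (-3,0), heading south
step 1 (straight(3)): at (-3,-3), heading south
step 2 (arc(right, 3)): at (-6,-6), heading west
step 3 (straight(3)): at (-9,-6), heading west
uniquely the one of 125 3-step routes that fits.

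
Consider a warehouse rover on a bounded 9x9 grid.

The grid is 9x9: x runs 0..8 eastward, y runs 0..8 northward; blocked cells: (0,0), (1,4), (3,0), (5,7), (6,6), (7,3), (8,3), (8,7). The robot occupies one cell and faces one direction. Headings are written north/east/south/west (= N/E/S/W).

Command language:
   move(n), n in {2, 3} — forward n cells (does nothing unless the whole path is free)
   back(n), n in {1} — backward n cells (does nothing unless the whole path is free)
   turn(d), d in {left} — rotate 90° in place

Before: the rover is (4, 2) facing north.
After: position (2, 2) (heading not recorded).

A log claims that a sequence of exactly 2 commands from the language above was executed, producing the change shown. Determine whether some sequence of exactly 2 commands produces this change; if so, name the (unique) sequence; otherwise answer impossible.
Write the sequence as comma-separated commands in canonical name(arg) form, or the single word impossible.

key: order matters: swapping turn(left) and move(2) lands elsewhere
start: (4, 2) facing north
[1] after turn(left): (4, 2) facing west
[2] after move(2): (2, 2) facing west
uniquely the one of 16 2-step routes that fits.

turn(left), move(2)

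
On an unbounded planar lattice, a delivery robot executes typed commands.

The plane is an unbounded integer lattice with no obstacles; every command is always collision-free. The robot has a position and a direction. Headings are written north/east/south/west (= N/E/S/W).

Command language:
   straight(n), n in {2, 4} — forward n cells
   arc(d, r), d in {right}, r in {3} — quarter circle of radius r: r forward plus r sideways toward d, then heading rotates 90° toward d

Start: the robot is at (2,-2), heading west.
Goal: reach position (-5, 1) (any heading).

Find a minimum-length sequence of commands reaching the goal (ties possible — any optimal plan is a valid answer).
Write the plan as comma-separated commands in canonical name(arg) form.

initial: at (2,-2), heading west
t=1 straight(4) ⇒ at (-2,-2), heading west
t=2 arc(right, 3) ⇒ at (-5,1), heading north
shorter routes all fall short; 2 is best.

straight(4), arc(right, 3)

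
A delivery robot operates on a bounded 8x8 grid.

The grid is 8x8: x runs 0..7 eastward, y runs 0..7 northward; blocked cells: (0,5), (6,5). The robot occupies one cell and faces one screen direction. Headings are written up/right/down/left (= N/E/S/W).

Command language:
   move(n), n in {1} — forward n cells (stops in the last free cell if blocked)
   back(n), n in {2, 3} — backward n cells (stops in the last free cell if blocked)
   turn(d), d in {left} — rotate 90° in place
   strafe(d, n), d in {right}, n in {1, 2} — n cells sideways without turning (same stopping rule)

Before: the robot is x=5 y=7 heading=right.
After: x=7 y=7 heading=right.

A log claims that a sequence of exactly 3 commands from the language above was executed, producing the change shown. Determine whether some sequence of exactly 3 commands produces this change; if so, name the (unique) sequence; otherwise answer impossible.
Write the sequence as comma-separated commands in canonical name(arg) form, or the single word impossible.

key: still facing E at the end — nothing in the sequence rotates
begin: x=5 y=7 heading=right
t=1 move(1) ⇒ x=6 y=7 heading=right
t=2 move(1) ⇒ x=7 y=7 heading=right
t=3 move(1) ⇒ x=7 y=7 heading=right
all 216 alternatives checked — unique.

move(1), move(1), move(1)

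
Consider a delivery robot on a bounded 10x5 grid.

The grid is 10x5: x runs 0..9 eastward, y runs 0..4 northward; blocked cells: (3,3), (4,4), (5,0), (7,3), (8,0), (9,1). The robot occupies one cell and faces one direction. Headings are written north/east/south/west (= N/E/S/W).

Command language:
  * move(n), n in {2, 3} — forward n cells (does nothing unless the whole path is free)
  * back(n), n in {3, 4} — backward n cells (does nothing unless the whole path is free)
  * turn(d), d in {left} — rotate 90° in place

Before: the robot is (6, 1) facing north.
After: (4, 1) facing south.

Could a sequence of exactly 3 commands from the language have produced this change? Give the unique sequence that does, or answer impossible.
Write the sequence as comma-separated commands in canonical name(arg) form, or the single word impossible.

turn(left), move(2), turn(left)

key: cell and facing (now S) both changed — the 3 commands mix motion and turning
initial: (6, 1) facing north
step 1 (turn(left)): (6, 1) facing west
step 2 (move(2)): (4, 1) facing west
step 3 (turn(left)): (4, 1) facing south
uniquely the one of 125 3-step routes that fits.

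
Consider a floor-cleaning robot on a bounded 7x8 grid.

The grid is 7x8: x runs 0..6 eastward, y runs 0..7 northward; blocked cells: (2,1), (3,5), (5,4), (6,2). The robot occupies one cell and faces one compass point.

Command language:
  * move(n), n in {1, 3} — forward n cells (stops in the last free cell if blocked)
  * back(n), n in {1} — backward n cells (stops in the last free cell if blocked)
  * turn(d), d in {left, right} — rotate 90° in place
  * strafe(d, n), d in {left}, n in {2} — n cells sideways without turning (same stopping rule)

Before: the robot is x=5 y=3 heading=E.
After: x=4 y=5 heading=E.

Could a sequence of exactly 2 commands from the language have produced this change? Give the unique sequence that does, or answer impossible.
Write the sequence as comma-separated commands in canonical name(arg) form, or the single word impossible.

back(1), strafe(left, 2)

key: still facing E at the end — nothing in the sequence rotates
begin: x=5 y=3 heading=E
step 1 (back(1)): x=4 y=3 heading=E
step 2 (strafe(left, 2)): x=4 y=5 heading=E
no other 2-command option fits: unique.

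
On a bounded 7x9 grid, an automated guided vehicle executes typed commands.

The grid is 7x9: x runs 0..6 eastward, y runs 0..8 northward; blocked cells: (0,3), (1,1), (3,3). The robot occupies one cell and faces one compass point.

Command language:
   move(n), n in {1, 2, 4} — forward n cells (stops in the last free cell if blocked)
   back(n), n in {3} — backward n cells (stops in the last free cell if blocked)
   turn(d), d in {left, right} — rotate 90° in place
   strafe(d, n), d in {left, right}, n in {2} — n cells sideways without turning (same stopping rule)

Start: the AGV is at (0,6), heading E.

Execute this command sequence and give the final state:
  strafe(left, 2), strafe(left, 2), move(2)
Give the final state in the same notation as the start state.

from: at (0,6), heading E
1. strafe(left, 2) → at (0,8), heading E
2. strafe(left, 2) → at (0,8), heading E
3. move(2) → at (2,8), heading E

at (2,8), heading E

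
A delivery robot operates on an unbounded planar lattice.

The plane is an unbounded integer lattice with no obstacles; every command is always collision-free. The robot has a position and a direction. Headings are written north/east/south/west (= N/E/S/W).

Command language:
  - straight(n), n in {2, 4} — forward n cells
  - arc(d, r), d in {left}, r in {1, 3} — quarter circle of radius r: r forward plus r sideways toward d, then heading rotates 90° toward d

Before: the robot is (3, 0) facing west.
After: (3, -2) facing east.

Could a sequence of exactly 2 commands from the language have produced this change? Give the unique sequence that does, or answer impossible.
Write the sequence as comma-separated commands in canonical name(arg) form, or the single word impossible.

key: position moved to (3,-2) AND the heading swung to E — translation plus rotation needed
begin: (3, 0) facing west
t=1 arc(left, 1) ⇒ (2, -1) facing south
t=2 arc(left, 1) ⇒ (3, -2) facing east
uniquely the one of 16 2-step routes that fits.

arc(left, 1), arc(left, 1)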